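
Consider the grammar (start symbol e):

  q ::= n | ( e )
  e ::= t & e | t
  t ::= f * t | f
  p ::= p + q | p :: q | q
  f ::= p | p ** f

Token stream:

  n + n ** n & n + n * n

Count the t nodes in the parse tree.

3

[e [t [f [p [p [q n]] + [q n]] ** [f [p [q n]]]]] & [e [t [f [p [p [q n]] + [q n]]] * [t [f [p [q n]]]]]]]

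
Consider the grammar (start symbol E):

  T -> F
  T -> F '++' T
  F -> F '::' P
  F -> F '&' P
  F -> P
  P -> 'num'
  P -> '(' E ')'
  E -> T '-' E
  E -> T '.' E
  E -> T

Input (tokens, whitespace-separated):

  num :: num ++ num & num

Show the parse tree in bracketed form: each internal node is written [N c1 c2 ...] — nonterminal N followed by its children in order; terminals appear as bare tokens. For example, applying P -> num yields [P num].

[E [T [F [F [P num]] :: [P num]] ++ [T [F [F [P num]] & [P num]]]]]

E
T
F ++ T
F :: P ++ T
P :: P ++ T
num :: P ++ T
num :: num ++ T
num :: num ++ F
num :: num ++ F & P
num :: num ++ P & P
num :: num ++ num & P
num :: num ++ num & num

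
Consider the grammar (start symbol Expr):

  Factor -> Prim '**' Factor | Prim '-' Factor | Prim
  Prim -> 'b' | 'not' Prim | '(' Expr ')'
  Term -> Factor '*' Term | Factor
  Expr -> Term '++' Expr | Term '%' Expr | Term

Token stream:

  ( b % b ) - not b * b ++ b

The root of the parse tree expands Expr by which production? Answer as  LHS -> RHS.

Expr -> Term '++' Expr

[Expr [Term [Factor [Prim ( [Expr [Term [Factor [Prim b]]] % [Expr [Term [Factor [Prim b]]]]] )] - [Factor [Prim not [Prim b]]]] * [Term [Factor [Prim b]]]] ++ [Expr [Term [Factor [Prim b]]]]]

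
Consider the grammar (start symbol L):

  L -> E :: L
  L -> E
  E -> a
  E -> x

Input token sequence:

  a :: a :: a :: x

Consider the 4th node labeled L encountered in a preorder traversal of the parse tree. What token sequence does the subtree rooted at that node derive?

x

[L [E a] :: [L [E a] :: [L [E a] :: [L [E x]]]]]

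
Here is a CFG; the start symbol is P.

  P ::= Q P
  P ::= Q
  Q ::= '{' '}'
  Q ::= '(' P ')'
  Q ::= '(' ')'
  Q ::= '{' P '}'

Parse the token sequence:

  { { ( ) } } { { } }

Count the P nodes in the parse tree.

5

[P [Q { [P [Q { [P [Q ( )]] }]] }] [P [Q { [P [Q { }]] }]]]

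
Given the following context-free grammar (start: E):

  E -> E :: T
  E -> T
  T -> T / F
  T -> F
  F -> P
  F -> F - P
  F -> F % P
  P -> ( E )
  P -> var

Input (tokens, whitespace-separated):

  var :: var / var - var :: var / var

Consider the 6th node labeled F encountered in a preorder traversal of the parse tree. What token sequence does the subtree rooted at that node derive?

var

[E [E [E [T [F [P var]]]] :: [T [T [F [P var]]] / [F [F [P var]] - [P var]]]] :: [T [T [F [P var]]] / [F [P var]]]]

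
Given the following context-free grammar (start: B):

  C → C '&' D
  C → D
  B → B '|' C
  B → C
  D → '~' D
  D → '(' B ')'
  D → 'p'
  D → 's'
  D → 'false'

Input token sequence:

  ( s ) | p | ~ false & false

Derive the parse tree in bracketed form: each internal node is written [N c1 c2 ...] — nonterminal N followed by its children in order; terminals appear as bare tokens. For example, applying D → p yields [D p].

[B [B [B [C [D ( [B [C [D s]]] )]]] | [C [D p]]] | [C [C [D ~ [D false]]] & [D false]]]

B
B | C
B | C | C
C | C | C
D | C | C
( B ) | C | C
( C ) | C | C
( D ) | C | C
( s ) | C | C
( s ) | D | C
( s ) | p | C
( s ) | p | C & D
( s ) | p | D & D
( s ) | p | ~ D & D
( s ) | p | ~ false & D
( s ) | p | ~ false & false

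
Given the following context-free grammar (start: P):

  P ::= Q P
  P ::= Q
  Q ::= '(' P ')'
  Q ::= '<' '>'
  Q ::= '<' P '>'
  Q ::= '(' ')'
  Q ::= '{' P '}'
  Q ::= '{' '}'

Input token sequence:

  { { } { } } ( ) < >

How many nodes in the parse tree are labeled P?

5

[P [Q { [P [Q { }] [P [Q { }]]] }] [P [Q ( )] [P [Q < >]]]]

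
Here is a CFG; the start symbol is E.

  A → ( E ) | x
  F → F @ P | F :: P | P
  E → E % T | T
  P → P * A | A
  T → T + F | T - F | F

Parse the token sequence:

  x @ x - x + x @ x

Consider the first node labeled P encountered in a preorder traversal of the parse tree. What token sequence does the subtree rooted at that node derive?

x

[E [T [T [T [F [F [P [A x]]] @ [P [A x]]]] - [F [P [A x]]]] + [F [F [P [A x]]] @ [P [A x]]]]]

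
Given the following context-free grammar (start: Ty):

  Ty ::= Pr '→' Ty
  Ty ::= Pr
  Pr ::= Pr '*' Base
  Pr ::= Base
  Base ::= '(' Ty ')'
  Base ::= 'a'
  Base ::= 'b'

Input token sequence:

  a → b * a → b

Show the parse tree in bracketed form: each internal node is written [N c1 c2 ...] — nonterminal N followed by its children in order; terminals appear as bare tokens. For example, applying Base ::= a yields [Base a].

[Ty [Pr [Base a]] → [Ty [Pr [Pr [Base b]] * [Base a]] → [Ty [Pr [Base b]]]]]

Ty
Pr → Ty
Base → Ty
a → Ty
a → Pr → Ty
a → Pr * Base → Ty
a → Base * Base → Ty
a → b * Base → Ty
a → b * a → Ty
a → b * a → Pr
a → b * a → Base
a → b * a → b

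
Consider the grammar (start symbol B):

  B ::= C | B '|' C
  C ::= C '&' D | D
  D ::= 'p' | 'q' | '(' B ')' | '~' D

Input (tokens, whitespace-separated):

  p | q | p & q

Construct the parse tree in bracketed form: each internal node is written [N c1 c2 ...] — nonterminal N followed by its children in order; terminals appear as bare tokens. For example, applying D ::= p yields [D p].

[B [B [B [C [D p]]] | [C [D q]]] | [C [C [D p]] & [D q]]]

B
B | C
B | C | C
C | C | C
D | C | C
p | C | C
p | D | C
p | q | C
p | q | C & D
p | q | D & D
p | q | p & D
p | q | p & q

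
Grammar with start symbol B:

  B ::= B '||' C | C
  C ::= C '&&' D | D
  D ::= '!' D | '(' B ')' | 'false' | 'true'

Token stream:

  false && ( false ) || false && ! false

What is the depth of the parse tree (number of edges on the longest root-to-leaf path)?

7

[B [B [C [C [D false]] && [D ( [B [C [D false]]] )]]] || [C [C [D false]] && [D ! [D false]]]]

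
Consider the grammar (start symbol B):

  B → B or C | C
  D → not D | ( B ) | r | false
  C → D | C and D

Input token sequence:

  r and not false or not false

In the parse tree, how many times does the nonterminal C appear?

[B [B [C [C [D r]] and [D not [D false]]]] or [C [D not [D false]]]]

3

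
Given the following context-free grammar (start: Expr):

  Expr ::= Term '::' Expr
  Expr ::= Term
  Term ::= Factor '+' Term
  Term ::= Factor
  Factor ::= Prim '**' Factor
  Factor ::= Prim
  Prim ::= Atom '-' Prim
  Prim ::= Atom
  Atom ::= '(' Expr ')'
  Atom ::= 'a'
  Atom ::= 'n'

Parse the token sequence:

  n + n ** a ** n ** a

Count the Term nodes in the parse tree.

[Expr [Term [Factor [Prim [Atom n]]] + [Term [Factor [Prim [Atom n]] ** [Factor [Prim [Atom a]] ** [Factor [Prim [Atom n]] ** [Factor [Prim [Atom a]]]]]]]]]

2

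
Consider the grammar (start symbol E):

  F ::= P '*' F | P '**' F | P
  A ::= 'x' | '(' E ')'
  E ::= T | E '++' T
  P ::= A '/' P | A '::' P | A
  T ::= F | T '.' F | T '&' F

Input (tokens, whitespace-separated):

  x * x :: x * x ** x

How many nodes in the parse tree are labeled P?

5

[E [T [F [P [A x]] * [F [P [A x] :: [P [A x]]] * [F [P [A x]] ** [F [P [A x]]]]]]]]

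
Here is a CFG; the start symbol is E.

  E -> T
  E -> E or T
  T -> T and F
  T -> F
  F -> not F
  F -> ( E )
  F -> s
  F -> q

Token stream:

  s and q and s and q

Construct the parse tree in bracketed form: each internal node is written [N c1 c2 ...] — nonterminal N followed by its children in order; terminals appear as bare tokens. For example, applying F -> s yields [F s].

[E [T [T [T [T [F s]] and [F q]] and [F s]] and [F q]]]

E
T
T and F
T and F and F
T and F and F and F
F and F and F and F
s and F and F and F
s and q and F and F
s and q and s and F
s and q and s and q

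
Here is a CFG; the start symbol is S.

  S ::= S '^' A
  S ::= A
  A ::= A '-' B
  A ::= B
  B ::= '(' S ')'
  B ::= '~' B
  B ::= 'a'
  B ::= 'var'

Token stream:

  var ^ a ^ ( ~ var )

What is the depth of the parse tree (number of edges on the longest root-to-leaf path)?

7

[S [S [S [A [B var]]] ^ [A [B a]]] ^ [A [B ( [S [A [B ~ [B var]]]] )]]]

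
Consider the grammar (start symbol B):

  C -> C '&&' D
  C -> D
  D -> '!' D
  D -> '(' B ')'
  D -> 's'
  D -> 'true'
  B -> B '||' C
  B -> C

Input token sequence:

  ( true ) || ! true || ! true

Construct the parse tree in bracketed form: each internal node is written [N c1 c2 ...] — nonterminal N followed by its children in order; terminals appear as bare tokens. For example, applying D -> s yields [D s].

B
B || C
B || C || C
C || C || C
D || C || C
( B ) || C || C
( C ) || C || C
( D ) || C || C
( true ) || C || C
( true ) || D || C
( true ) || ! D || C
( true ) || ! true || C
( true ) || ! true || D
( true ) || ! true || ! D
( true ) || ! true || ! true

[B [B [B [C [D ( [B [C [D true]]] )]]] || [C [D ! [D true]]]] || [C [D ! [D true]]]]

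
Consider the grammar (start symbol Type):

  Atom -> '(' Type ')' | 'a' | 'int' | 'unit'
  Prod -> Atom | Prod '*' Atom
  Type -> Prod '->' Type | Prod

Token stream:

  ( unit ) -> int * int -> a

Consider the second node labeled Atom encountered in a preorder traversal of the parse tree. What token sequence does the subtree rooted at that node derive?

unit

[Type [Prod [Atom ( [Type [Prod [Atom unit]]] )]] -> [Type [Prod [Prod [Atom int]] * [Atom int]] -> [Type [Prod [Atom a]]]]]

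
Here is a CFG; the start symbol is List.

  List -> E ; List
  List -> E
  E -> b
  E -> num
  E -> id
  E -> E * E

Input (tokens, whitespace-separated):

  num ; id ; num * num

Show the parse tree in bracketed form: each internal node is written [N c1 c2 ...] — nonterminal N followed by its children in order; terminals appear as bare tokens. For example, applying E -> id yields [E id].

List
E ; List
num ; List
num ; E ; List
num ; id ; List
num ; id ; E
num ; id ; E * E
num ; id ; num * E
num ; id ; num * num

[List [E num] ; [List [E id] ; [List [E [E num] * [E num]]]]]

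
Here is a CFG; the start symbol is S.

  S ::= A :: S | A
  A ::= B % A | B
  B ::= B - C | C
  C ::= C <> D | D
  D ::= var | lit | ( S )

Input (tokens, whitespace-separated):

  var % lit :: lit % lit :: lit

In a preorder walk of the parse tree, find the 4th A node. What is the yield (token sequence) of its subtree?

[S [A [B [C [D var]]] % [A [B [C [D lit]]]]] :: [S [A [B [C [D lit]]] % [A [B [C [D lit]]]]] :: [S [A [B [C [D lit]]]]]]]

lit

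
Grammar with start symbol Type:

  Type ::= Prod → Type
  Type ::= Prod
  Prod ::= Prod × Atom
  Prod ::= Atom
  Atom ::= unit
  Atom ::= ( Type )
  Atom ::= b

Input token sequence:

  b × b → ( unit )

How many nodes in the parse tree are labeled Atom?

4

[Type [Prod [Prod [Atom b]] × [Atom b]] → [Type [Prod [Atom ( [Type [Prod [Atom unit]]] )]]]]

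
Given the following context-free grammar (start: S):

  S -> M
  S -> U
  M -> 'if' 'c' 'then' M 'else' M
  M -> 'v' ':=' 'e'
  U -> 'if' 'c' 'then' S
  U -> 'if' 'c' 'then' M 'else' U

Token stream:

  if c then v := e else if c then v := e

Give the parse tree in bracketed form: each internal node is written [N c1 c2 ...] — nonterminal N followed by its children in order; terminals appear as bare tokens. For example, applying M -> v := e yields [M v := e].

[S [U if c then [M v := e] else [U if c then [S [M v := e]]]]]

S
U
if c then M else U
if c then v := e else U
if c then v := e else if c then S
if c then v := e else if c then M
if c then v := e else if c then v := e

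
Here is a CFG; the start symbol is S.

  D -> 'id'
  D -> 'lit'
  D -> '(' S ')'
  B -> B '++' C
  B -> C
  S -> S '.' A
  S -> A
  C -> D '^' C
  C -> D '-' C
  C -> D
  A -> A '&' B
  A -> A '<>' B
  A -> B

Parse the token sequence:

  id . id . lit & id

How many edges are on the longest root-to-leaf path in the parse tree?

[S [S [S [A [B [C [D id]]]]] . [A [B [C [D id]]]]] . [A [A [B [C [D lit]]]] & [B [C [D id]]]]]

7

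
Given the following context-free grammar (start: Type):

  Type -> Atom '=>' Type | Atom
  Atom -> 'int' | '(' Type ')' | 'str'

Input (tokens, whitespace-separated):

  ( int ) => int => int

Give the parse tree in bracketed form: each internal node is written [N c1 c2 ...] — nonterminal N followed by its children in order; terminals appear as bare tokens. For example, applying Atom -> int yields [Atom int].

Type
Atom => Type
( Type ) => Type
( Atom ) => Type
( int ) => Type
( int ) => Atom => Type
( int ) => int => Type
( int ) => int => Atom
( int ) => int => int

[Type [Atom ( [Type [Atom int]] )] => [Type [Atom int] => [Type [Atom int]]]]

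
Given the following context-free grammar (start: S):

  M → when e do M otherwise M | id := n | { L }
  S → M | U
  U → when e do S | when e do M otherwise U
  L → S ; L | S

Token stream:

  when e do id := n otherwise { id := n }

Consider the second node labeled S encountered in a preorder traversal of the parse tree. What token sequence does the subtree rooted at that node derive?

id := n

[S [M when e do [M id := n] otherwise [M { [L [S [M id := n]]] }]]]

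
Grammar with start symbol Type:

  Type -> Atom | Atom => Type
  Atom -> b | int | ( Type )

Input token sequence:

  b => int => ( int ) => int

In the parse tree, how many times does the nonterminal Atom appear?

[Type [Atom b] => [Type [Atom int] => [Type [Atom ( [Type [Atom int]] )] => [Type [Atom int]]]]]

5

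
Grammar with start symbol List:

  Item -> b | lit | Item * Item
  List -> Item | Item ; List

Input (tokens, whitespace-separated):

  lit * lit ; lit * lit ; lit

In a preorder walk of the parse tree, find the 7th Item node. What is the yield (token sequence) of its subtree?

lit

[List [Item [Item lit] * [Item lit]] ; [List [Item [Item lit] * [Item lit]] ; [List [Item lit]]]]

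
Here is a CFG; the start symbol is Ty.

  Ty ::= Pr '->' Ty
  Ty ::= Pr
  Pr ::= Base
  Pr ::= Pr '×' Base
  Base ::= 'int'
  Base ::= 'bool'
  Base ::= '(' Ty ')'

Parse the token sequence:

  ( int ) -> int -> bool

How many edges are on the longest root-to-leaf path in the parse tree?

[Ty [Pr [Base ( [Ty [Pr [Base int]]] )]] -> [Ty [Pr [Base int]] -> [Ty [Pr [Base bool]]]]]

6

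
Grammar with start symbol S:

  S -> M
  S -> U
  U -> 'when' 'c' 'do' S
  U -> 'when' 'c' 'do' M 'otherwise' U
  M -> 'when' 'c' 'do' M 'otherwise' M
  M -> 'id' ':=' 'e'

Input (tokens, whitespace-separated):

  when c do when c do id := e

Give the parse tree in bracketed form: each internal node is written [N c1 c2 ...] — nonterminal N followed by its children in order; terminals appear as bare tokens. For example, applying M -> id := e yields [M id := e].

S
U
when c do S
when c do U
when c do when c do S
when c do when c do M
when c do when c do id := e

[S [U when c do [S [U when c do [S [M id := e]]]]]]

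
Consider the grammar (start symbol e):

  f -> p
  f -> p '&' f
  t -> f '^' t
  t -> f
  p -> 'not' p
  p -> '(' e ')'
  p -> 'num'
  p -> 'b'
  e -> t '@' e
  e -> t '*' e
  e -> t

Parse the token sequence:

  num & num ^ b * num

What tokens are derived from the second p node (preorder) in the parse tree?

num

[e [t [f [p num] & [f [p num]]] ^ [t [f [p b]]]] * [e [t [f [p num]]]]]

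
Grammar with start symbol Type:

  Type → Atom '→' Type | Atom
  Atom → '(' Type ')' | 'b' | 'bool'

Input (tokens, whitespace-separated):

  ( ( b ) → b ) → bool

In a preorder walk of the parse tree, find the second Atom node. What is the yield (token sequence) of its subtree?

( b )

[Type [Atom ( [Type [Atom ( [Type [Atom b]] )] → [Type [Atom b]]] )] → [Type [Atom bool]]]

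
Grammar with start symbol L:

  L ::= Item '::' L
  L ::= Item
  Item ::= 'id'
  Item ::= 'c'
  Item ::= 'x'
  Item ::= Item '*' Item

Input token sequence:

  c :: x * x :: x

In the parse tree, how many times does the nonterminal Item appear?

[L [Item c] :: [L [Item [Item x] * [Item x]] :: [L [Item x]]]]

5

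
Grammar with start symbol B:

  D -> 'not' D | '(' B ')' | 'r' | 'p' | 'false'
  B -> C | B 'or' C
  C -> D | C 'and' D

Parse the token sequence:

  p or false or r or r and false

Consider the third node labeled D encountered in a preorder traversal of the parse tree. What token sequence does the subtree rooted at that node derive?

r

[B [B [B [B [C [D p]]] or [C [D false]]] or [C [D r]]] or [C [C [D r]] and [D false]]]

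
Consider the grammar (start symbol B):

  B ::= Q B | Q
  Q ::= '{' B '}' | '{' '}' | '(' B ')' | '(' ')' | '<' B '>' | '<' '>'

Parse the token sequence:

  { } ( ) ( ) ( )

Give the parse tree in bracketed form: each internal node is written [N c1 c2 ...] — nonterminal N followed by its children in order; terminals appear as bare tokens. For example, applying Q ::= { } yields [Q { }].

B
Q B
{ } B
{ } Q B
{ } ( ) B
{ } ( ) Q B
{ } ( ) ( ) B
{ } ( ) ( ) Q
{ } ( ) ( ) ( )

[B [Q { }] [B [Q ( )] [B [Q ( )] [B [Q ( )]]]]]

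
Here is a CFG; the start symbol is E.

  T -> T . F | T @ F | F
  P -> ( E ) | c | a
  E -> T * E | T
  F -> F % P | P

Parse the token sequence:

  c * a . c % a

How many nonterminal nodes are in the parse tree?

[E [T [F [P c]]] * [E [T [T [F [P a]]] . [F [F [P c]] % [P a]]]]]

13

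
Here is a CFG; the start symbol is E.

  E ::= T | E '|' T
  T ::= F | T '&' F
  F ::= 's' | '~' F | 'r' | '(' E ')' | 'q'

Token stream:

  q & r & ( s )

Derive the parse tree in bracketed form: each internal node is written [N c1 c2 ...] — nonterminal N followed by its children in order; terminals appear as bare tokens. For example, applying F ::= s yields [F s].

E
T
T & F
T & F & F
F & F & F
q & F & F
q & r & F
q & r & ( E )
q & r & ( T )
q & r & ( F )
q & r & ( s )

[E [T [T [T [F q]] & [F r]] & [F ( [E [T [F s]]] )]]]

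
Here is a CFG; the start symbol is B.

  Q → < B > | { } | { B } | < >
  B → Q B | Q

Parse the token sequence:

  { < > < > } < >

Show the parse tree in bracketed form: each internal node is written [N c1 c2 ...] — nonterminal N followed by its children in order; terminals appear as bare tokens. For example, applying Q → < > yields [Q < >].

B
Q B
{ B } B
{ Q B } B
{ < > B } B
{ < > Q } B
{ < > < > } B
{ < > < > } Q
{ < > < > } < >

[B [Q { [B [Q < >] [B [Q < >]]] }] [B [Q < >]]]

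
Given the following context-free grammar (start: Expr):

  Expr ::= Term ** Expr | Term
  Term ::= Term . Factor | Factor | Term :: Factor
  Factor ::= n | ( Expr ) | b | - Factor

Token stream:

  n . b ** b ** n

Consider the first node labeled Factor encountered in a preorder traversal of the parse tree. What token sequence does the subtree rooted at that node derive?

[Expr [Term [Term [Factor n]] . [Factor b]] ** [Expr [Term [Factor b]] ** [Expr [Term [Factor n]]]]]

n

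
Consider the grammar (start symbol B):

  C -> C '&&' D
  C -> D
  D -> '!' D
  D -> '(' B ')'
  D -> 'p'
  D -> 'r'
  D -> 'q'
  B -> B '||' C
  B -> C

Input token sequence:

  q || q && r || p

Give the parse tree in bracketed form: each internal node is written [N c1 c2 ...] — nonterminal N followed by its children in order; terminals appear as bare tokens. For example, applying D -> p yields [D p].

[B [B [B [C [D q]]] || [C [C [D q]] && [D r]]] || [C [D p]]]

B
B || C
B || C || C
C || C || C
D || C || C
q || C || C
q || C && D || C
q || D && D || C
q || q && D || C
q || q && r || C
q || q && r || D
q || q && r || p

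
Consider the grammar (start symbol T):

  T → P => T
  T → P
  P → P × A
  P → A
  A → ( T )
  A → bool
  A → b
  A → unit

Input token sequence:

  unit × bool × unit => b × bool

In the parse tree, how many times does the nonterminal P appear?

5

[T [P [P [P [A unit]] × [A bool]] × [A unit]] => [T [P [P [A b]] × [A bool]]]]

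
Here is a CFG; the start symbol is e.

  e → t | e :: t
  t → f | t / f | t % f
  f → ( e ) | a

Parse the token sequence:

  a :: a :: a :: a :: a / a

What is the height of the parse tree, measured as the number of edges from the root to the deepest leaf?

7

[e [e [e [e [e [t [f a]]] :: [t [f a]]] :: [t [f a]]] :: [t [f a]]] :: [t [t [f a]] / [f a]]]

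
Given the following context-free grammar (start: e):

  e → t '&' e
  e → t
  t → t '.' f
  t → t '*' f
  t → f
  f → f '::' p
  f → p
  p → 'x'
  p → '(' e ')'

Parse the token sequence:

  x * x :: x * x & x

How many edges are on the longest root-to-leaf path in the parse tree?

6

[e [t [t [t [f [p x]]] * [f [f [p x]] :: [p x]]] * [f [p x]]] & [e [t [f [p x]]]]]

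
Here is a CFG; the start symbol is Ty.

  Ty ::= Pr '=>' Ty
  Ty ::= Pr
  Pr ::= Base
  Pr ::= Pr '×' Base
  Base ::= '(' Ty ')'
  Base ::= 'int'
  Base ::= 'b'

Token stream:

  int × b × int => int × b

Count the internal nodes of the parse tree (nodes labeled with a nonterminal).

[Ty [Pr [Pr [Pr [Base int]] × [Base b]] × [Base int]] => [Ty [Pr [Pr [Base int]] × [Base b]]]]

12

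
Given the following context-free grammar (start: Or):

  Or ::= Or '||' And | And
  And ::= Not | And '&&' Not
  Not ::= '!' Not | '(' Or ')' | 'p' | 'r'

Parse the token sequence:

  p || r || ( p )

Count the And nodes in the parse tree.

4

[Or [Or [Or [And [Not p]]] || [And [Not r]]] || [And [Not ( [Or [And [Not p]]] )]]]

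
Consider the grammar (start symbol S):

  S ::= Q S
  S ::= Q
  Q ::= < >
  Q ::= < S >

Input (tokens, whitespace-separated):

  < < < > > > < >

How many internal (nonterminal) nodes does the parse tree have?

[S [Q < [S [Q < [S [Q < >]] >]] >] [S [Q < >]]]

8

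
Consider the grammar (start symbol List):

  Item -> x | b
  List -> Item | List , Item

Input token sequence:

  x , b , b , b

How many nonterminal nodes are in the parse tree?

8

[List [List [List [List [Item x]] , [Item b]] , [Item b]] , [Item b]]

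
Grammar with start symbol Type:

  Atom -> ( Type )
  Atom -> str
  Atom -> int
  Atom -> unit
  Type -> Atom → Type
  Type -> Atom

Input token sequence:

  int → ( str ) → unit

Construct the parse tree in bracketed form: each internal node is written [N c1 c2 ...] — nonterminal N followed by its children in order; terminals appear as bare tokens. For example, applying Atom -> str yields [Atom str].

Type
Atom → Type
int → Type
int → Atom → Type
int → ( Type ) → Type
int → ( Atom ) → Type
int → ( str ) → Type
int → ( str ) → Atom
int → ( str ) → unit

[Type [Atom int] → [Type [Atom ( [Type [Atom str]] )] → [Type [Atom unit]]]]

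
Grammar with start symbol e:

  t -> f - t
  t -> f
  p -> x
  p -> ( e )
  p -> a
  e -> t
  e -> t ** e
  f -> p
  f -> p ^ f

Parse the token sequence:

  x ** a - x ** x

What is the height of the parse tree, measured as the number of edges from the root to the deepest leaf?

[e [t [f [p x]]] ** [e [t [f [p a]] - [t [f [p x]]]] ** [e [t [f [p x]]]]]]

6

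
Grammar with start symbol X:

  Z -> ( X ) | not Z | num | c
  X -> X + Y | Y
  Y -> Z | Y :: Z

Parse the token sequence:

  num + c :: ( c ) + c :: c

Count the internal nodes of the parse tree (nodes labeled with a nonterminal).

[X [X [X [Y [Z num]]] + [Y [Y [Z c]] :: [Z ( [X [Y [Z c]]] )]]] + [Y [Y [Z c]] :: [Z c]]]

16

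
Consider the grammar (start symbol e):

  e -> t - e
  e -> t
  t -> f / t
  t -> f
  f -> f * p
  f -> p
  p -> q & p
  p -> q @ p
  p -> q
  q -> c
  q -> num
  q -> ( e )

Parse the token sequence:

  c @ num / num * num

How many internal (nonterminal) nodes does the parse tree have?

[e [t [f [p [q c] @ [p [q num]]]] / [t [f [f [p [q num]]] * [p [q num]]]]]]

14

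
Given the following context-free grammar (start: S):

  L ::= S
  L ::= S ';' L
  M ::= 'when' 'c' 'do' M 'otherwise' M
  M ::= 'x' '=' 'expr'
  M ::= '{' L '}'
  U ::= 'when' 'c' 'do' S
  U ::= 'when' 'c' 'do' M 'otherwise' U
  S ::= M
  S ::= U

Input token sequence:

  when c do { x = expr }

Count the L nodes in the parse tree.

[S [U when c do [S [M { [L [S [M x = expr]]] }]]]]

1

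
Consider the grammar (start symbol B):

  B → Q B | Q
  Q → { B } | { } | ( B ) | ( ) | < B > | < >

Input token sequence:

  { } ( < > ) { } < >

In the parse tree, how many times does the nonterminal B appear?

[B [Q { }] [B [Q ( [B [Q < >]] )] [B [Q { }] [B [Q < >]]]]]

5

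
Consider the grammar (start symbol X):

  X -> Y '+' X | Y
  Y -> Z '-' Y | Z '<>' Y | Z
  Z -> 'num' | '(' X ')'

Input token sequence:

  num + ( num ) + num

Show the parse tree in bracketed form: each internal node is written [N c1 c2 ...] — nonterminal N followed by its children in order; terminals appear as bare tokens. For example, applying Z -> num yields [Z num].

X
Y + X
Z + X
num + X
num + Y + X
num + Z + X
num + ( X ) + X
num + ( Y ) + X
num + ( Z ) + X
num + ( num ) + X
num + ( num ) + Y
num + ( num ) + Z
num + ( num ) + num

[X [Y [Z num]] + [X [Y [Z ( [X [Y [Z num]]] )]] + [X [Y [Z num]]]]]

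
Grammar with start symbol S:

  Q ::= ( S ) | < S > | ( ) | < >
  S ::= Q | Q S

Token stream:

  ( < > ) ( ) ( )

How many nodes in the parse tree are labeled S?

[S [Q ( [S [Q < >]] )] [S [Q ( )] [S [Q ( )]]]]

4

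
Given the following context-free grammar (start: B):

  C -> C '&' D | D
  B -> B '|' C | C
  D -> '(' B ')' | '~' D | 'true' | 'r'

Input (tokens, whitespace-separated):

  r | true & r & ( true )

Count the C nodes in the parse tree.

[B [B [C [D r]]] | [C [C [C [D true]] & [D r]] & [D ( [B [C [D true]]] )]]]

5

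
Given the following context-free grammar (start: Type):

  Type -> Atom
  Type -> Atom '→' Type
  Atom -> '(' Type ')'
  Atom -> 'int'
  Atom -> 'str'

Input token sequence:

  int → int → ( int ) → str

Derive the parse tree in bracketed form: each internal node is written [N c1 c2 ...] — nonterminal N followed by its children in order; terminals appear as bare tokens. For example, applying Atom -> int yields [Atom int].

Type
Atom → Type
int → Type
int → Atom → Type
int → int → Type
int → int → Atom → Type
int → int → ( Type ) → Type
int → int → ( Atom ) → Type
int → int → ( int ) → Type
int → int → ( int ) → Atom
int → int → ( int ) → str

[Type [Atom int] → [Type [Atom int] → [Type [Atom ( [Type [Atom int]] )] → [Type [Atom str]]]]]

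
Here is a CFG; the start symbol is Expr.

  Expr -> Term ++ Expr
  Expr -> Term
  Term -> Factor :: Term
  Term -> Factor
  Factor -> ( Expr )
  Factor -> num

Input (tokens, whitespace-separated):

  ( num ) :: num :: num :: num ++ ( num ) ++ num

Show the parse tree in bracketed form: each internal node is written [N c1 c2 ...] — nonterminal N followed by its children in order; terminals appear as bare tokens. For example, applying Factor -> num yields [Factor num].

[Expr [Term [Factor ( [Expr [Term [Factor num]]] )] :: [Term [Factor num] :: [Term [Factor num] :: [Term [Factor num]]]]] ++ [Expr [Term [Factor ( [Expr [Term [Factor num]]] )]] ++ [Expr [Term [Factor num]]]]]

Expr
Term ++ Expr
Factor :: Term ++ Expr
( Expr ) :: Term ++ Expr
( Term ) :: Term ++ Expr
( Factor ) :: Term ++ Expr
( num ) :: Term ++ Expr
( num ) :: Factor :: Term ++ Expr
( num ) :: num :: Term ++ Expr
( num ) :: num :: Factor :: Term ++ Expr
( num ) :: num :: num :: Term ++ Expr
( num ) :: num :: num :: Factor ++ Expr
( num ) :: num :: num :: num ++ Expr
( num ) :: num :: num :: num ++ Term ++ Expr
( num ) :: num :: num :: num ++ Factor ++ Expr
( num ) :: num :: num :: num ++ ( Expr ) ++ Expr
( num ) :: num :: num :: num ++ ( Term ) ++ Expr
( num ) :: num :: num :: num ++ ( Factor ) ++ Expr
( num ) :: num :: num :: num ++ ( num ) ++ Expr
( num ) :: num :: num :: num ++ ( num ) ++ Term
( num ) :: num :: num :: num ++ ( num ) ++ Factor
( num ) :: num :: num :: num ++ ( num ) ++ num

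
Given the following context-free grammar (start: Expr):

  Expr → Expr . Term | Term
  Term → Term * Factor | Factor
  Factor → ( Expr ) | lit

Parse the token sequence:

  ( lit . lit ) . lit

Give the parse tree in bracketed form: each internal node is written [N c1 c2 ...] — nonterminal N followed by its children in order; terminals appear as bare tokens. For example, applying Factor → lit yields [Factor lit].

Expr
Expr . Term
Term . Term
Factor . Term
( Expr ) . Term
( Expr . Term ) . Term
( Term . Term ) . Term
( Factor . Term ) . Term
( lit . Term ) . Term
( lit . Factor ) . Term
( lit . lit ) . Term
( lit . lit ) . Factor
( lit . lit ) . lit

[Expr [Expr [Term [Factor ( [Expr [Expr [Term [Factor lit]]] . [Term [Factor lit]]] )]]] . [Term [Factor lit]]]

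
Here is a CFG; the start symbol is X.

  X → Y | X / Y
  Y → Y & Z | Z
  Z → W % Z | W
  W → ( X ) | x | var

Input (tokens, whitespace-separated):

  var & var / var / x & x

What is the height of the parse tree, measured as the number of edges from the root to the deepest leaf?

[X [X [X [Y [Y [Z [W var]]] & [Z [W var]]]] / [Y [Z [W var]]]] / [Y [Y [Z [W x]]] & [Z [W x]]]]

7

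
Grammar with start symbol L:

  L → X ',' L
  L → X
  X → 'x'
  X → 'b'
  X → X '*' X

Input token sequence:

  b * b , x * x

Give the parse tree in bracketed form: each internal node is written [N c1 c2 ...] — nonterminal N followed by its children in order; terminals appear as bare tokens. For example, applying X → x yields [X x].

[L [X [X b] * [X b]] , [L [X [X x] * [X x]]]]

L
X , L
X * X , L
b * X , L
b * b , L
b * b , X
b * b , X * X
b * b , x * X
b * b , x * x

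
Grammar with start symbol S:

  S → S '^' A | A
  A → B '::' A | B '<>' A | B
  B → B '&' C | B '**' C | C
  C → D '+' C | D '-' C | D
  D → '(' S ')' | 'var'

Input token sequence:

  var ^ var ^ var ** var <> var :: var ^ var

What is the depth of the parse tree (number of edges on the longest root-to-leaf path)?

[S [S [S [S [A [B [C [D var]]]]] ^ [A [B [C [D var]]]]] ^ [A [B [B [C [D var]]] ** [C [D var]]] <> [A [B [C [D var]]] :: [A [B [C [D var]]]]]]] ^ [A [B [C [D var]]]]]

8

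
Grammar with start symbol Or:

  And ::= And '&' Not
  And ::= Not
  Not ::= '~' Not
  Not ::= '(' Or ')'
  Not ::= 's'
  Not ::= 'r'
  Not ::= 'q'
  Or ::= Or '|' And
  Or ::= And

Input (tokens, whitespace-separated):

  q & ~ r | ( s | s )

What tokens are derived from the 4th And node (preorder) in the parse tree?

s

[Or [Or [And [And [Not q]] & [Not ~ [Not r]]]] | [And [Not ( [Or [Or [And [Not s]]] | [And [Not s]]] )]]]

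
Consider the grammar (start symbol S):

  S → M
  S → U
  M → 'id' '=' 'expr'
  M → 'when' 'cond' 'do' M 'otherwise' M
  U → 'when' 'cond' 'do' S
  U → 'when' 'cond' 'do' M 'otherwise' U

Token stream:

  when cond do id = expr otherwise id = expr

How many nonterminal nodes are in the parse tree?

[S [M when cond do [M id = expr] otherwise [M id = expr]]]

4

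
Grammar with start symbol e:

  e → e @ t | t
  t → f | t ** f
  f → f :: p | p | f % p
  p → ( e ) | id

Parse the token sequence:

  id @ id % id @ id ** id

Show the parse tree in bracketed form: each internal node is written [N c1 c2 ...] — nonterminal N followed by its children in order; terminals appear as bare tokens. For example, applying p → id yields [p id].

e
e @ t
e @ t @ t
t @ t @ t
f @ t @ t
p @ t @ t
id @ t @ t
id @ f @ t
id @ f % p @ t
id @ p % p @ t
id @ id % p @ t
id @ id % id @ t
id @ id % id @ t ** f
id @ id % id @ f ** f
id @ id % id @ p ** f
id @ id % id @ id ** f
id @ id % id @ id ** p
id @ id % id @ id ** id

[e [e [e [t [f [p id]]]] @ [t [f [f [p id]] % [p id]]]] @ [t [t [f [p id]]] ** [f [p id]]]]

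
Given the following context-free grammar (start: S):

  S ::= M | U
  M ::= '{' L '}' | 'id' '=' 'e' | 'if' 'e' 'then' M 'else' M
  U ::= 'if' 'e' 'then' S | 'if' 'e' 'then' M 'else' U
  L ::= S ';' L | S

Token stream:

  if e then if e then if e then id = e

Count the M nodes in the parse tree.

1

[S [U if e then [S [U if e then [S [U if e then [S [M id = e]]]]]]]]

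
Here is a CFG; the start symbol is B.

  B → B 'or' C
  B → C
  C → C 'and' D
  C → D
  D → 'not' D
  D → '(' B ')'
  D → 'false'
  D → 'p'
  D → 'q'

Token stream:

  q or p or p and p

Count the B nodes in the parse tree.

3

[B [B [B [C [D q]]] or [C [D p]]] or [C [C [D p]] and [D p]]]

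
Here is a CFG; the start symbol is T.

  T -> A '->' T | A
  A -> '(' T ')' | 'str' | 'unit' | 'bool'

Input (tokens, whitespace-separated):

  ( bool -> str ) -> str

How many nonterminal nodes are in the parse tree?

[T [A ( [T [A bool] -> [T [A str]]] )] -> [T [A str]]]

8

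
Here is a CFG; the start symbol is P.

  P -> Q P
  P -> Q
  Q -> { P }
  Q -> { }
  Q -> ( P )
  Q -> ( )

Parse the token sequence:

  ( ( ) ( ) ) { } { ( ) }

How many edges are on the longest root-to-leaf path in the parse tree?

[P [Q ( [P [Q ( )] [P [Q ( )]]] )] [P [Q { }] [P [Q { [P [Q ( )]] }]]]]

6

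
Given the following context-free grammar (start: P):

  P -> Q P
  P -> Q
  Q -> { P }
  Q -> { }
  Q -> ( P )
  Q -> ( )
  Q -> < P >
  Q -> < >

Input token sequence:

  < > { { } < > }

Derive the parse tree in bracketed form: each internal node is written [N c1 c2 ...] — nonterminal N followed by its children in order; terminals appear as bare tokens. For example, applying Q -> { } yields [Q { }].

P
Q P
< > P
< > Q
< > { P }
< > { Q P }
< > { { } P }
< > { { } Q }
< > { { } < > }

[P [Q < >] [P [Q { [P [Q { }] [P [Q < >]]] }]]]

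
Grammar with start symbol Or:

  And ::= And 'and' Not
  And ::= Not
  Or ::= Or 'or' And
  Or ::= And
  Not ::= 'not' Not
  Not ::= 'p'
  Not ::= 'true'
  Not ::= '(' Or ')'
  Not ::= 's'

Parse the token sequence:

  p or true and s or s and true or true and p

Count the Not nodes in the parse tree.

[Or [Or [Or [Or [And [Not p]]] or [And [And [Not true]] and [Not s]]] or [And [And [Not s]] and [Not true]]] or [And [And [Not true]] and [Not p]]]

7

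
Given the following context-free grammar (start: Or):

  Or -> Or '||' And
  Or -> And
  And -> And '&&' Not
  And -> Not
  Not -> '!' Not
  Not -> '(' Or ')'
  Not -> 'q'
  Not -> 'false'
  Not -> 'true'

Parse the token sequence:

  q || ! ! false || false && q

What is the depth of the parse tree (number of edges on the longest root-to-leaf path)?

6

[Or [Or [Or [And [Not q]]] || [And [Not ! [Not ! [Not false]]]]] || [And [And [Not false]] && [Not q]]]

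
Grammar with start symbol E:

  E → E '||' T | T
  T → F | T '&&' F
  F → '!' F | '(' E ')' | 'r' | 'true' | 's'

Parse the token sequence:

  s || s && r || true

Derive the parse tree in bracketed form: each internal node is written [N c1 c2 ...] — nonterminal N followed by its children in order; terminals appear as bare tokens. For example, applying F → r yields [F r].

E
E || T
E || T || T
T || T || T
F || T || T
s || T || T
s || T && F || T
s || F && F || T
s || s && F || T
s || s && r || T
s || s && r || F
s || s && r || true

[E [E [E [T [F s]]] || [T [T [F s]] && [F r]]] || [T [F true]]]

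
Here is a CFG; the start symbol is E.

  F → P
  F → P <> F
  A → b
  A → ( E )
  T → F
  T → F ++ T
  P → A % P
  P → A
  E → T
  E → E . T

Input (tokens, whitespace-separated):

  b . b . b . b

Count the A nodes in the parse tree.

4

[E [E [E [E [T [F [P [A b]]]]] . [T [F [P [A b]]]]] . [T [F [P [A b]]]]] . [T [F [P [A b]]]]]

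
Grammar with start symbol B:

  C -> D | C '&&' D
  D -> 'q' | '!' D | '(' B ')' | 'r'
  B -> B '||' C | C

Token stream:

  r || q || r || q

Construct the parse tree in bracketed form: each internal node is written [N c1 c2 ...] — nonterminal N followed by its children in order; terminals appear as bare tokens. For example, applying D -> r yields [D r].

B
B || C
B || C || C
B || C || C || C
C || C || C || C
D || C || C || C
r || C || C || C
r || D || C || C
r || q || C || C
r || q || D || C
r || q || r || C
r || q || r || D
r || q || r || q

[B [B [B [B [C [D r]]] || [C [D q]]] || [C [D r]]] || [C [D q]]]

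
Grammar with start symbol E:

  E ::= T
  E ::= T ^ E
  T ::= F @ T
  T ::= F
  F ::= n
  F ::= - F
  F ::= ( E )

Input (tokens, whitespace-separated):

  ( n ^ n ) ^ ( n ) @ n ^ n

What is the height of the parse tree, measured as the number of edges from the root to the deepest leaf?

[E [T [F ( [E [T [F n]] ^ [E [T [F n]]]] )]] ^ [E [T [F ( [E [T [F n]]] )] @ [T [F n]]] ^ [E [T [F n]]]]]

7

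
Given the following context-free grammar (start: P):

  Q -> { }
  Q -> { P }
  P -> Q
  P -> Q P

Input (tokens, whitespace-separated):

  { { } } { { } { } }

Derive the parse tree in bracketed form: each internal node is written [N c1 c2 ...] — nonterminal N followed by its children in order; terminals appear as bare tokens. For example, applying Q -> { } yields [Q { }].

P
Q P
{ P } P
{ Q } P
{ { } } P
{ { } } Q
{ { } } { P }
{ { } } { Q P }
{ { } } { { } P }
{ { } } { { } Q }
{ { } } { { } { } }

[P [Q { [P [Q { }]] }] [P [Q { [P [Q { }] [P [Q { }]]] }]]]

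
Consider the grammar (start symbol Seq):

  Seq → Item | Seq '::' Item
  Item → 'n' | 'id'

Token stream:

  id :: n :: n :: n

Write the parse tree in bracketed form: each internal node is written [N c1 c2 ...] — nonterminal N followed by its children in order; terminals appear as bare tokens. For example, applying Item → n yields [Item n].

[Seq [Seq [Seq [Seq [Item id]] :: [Item n]] :: [Item n]] :: [Item n]]

Seq
Seq :: Item
Seq :: Item :: Item
Seq :: Item :: Item :: Item
Item :: Item :: Item :: Item
id :: Item :: Item :: Item
id :: n :: Item :: Item
id :: n :: n :: Item
id :: n :: n :: n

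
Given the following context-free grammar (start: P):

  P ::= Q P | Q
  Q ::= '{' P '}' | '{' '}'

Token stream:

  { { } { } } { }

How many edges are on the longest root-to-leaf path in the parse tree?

[P [Q { [P [Q { }] [P [Q { }]]] }] [P [Q { }]]]

5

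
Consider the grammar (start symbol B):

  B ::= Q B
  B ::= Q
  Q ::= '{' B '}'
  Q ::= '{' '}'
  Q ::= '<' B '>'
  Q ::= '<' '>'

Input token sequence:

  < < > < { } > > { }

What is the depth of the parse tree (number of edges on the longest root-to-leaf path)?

7

[B [Q < [B [Q < >] [B [Q < [B [Q { }]] >]]] >] [B [Q { }]]]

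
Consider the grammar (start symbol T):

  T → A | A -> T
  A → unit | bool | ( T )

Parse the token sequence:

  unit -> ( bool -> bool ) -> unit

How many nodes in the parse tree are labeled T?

[T [A unit] -> [T [A ( [T [A bool] -> [T [A bool]]] )] -> [T [A unit]]]]

5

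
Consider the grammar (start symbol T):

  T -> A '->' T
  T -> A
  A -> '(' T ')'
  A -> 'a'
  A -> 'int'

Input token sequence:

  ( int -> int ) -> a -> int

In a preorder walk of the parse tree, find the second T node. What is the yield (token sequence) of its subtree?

[T [A ( [T [A int] -> [T [A int]]] )] -> [T [A a] -> [T [A int]]]]

int -> int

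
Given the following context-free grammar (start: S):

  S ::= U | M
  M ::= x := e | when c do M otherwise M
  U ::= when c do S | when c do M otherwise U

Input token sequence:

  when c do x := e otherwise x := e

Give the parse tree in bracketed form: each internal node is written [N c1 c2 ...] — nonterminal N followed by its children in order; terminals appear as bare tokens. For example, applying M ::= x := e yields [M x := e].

S
M
when c do M otherwise M
when c do x := e otherwise M
when c do x := e otherwise x := e

[S [M when c do [M x := e] otherwise [M x := e]]]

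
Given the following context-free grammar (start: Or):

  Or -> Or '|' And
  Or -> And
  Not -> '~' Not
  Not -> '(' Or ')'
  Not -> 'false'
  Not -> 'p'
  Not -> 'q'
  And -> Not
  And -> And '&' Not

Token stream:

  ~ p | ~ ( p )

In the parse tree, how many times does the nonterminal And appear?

3

[Or [Or [And [Not ~ [Not p]]]] | [And [Not ~ [Not ( [Or [And [Not p]]] )]]]]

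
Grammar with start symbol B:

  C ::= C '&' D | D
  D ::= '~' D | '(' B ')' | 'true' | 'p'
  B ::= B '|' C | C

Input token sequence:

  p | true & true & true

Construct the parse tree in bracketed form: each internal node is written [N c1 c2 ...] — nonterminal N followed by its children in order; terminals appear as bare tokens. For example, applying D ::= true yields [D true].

[B [B [C [D p]]] | [C [C [C [D true]] & [D true]] & [D true]]]

B
B | C
C | C
D | C
p | C
p | C & D
p | C & D & D
p | D & D & D
p | true & D & D
p | true & true & D
p | true & true & true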